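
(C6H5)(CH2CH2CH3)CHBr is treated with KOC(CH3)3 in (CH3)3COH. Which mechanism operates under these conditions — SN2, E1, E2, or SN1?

E2

Conditions: a strong/bulky base with a secondary substrate bearing a β-hydrogen.
These conditions are the textbook signature of the E2 pathway.
A strong (often hindered) base removes a β-H in concert with loss of the leaving group — bimolecular elimination.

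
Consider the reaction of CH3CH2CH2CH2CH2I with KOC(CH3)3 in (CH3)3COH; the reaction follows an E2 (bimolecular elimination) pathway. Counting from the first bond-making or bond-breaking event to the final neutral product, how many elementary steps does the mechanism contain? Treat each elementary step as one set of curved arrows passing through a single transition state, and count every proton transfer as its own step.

Step 1: The strong base (CH3)3CO⁻ removes a β-hydrogen; in the same concerted event the electrons of the breaking C–H bond form the new π(C=C) bond and the C–I σ-bond breaks, expelling I⁻. Anti-periplanar geometry; one transition state.
Total: 1 elementary step.

1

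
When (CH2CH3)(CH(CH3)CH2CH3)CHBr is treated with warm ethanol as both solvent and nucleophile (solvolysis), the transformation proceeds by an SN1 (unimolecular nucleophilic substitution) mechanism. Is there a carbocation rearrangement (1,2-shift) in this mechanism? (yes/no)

yes

The first-formed carbocation is secondary.
The adjacent sec-butyl carbon already bears 2 other carbon substituents and has a hydrogen to migrate; after a 1,2-hydride shift from that carbon the positive charge sits on a tertiary centre.
Tertiary is more stable than secondary, so the shift occurs.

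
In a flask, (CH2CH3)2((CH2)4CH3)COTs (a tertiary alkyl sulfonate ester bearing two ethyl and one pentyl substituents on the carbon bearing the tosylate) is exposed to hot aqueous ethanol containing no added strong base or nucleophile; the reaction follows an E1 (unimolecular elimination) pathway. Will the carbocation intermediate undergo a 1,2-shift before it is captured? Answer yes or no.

no

The first-formed carbocation is tertiary.
No single 1,2-shift to an adjacent carbon would produce a more-substituted cation than the one already present, so no rearrangement occurs.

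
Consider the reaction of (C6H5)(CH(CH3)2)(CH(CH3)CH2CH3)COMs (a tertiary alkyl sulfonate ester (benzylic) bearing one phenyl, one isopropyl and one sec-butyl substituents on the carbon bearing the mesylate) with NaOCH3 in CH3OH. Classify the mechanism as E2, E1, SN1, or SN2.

Conditions: a strong base with a tertiary substrate bearing a β-hydrogen.
These conditions are the textbook signature of the E2 pathway.
A strong (often hindered) base removes a β-H in concert with loss of the leaving group — bimolecular elimination.

E2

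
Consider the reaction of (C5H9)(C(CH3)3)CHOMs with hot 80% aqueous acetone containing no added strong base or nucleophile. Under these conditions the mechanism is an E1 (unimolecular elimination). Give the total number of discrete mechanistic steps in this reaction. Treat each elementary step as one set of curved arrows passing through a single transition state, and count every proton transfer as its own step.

Step 1: Unassisted departure of MsO⁻ (taking the C–O bonding pair) generates a secondary carbocation.
Step 2: A 1,2-hydride shift from the adjacent cyclopentyl carbon moves the positive charge from the secondary centre to an adjacent carbon, generating a more stable tertiary carbocation.
Step 3: A weak base (a water molecule from the solvent) removes a proton from a carbon adjacent to the cationic centre; the electrons of that C–H bond become the new π(C=C) bond, giving the alkene.
Total: 3 elementary steps.

3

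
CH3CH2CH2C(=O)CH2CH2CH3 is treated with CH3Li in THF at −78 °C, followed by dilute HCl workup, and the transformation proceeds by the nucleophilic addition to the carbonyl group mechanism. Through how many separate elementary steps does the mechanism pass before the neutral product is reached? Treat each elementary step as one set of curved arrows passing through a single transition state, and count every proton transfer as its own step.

2

Step 1: the carbanion-like carbon of CH3Li attacks the sp² carbonyl carbon; the C=O π bond breaks and the electrons end up as a lone pair on the alkoxide oxygen of the tetrahedral intermediate.
Step 2: Protonation of the alkoxide by dilute HCl workup furnishes an alcohol.
Total: 2 elementary steps.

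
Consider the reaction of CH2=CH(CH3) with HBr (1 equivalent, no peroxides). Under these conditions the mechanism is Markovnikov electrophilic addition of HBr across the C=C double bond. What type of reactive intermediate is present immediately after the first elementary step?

secondary carbocation

Step 1: Electrophilic addition begins with the π(C=C) electrons forming a bond to the proton of HBr. Following Markovnikov's rule, the resulting cation is secondary. The H–Br bond breaks heterolytically, releasing Br⁻.
After step 1 the species present is a secondary carbocation.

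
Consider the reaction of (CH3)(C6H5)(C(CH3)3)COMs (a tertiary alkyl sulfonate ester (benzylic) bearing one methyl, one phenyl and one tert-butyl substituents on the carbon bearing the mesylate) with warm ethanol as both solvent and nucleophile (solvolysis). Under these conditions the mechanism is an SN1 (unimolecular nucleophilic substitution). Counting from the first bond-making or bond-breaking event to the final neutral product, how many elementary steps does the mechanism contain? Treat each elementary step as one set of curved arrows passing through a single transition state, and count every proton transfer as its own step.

Step 1: Rate-determining heterolysis of the C–O bond gives MsO⁻ and a tertiary carbocation.
(No 1,2-shift: no single shift to an adjacent carbon would give a more stable cation.)
Step 2: CH3CH2OH donates an oxygen lone pair into the empty p orbital of the cation, giving a protonated ether (an oxonium ion).
Step 3: Proton transfer from the O–H of the oxonium ion to a solvent molecule delivers the neutral ether.
Total: 3 elementary steps.

3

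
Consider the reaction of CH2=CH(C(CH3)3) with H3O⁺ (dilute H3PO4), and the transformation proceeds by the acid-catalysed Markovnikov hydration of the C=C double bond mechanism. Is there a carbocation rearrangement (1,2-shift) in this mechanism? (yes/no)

The first-formed carbocation is secondary.
The adjacent tert-butyl carbon has no hydrogen but bears methyl groups; migration of one methyl with its bonding pair (a 1,2-methyl shift) places the charge on a tertiary centre.
Tertiary is more stable than secondary, so the shift occurs.

yes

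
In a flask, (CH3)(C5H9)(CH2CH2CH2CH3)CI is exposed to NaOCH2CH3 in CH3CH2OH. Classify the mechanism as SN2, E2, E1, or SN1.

E2

Conditions: a strong base with a tertiary substrate bearing a β-hydrogen.
These conditions are the textbook signature of the E2 pathway.
A strong (often hindered) base removes a β-H in concert with loss of the leaving group — bimolecular elimination.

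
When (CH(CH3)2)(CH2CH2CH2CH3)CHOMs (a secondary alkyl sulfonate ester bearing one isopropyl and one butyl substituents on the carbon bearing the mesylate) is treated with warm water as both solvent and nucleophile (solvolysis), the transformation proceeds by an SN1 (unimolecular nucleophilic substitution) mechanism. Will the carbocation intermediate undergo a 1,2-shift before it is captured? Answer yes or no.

yes

The first-formed carbocation is secondary.
The adjacent isopropyl carbon already bears 2 other carbon substituents and has a hydrogen to migrate; after a 1,2-hydride shift from that carbon the positive charge sits on a tertiary centre.
Tertiary is more stable than secondary, so the shift occurs.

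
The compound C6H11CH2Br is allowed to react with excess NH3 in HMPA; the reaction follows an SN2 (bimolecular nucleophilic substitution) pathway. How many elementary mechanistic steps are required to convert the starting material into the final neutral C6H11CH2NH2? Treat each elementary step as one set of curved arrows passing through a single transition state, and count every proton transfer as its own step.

2

Step 1: A lone pair on the N of NH3 attacks the α-carbon from the back side while the C–Br bond breaks; both bonding electrons leave with Br⁻. The product of this concerted step is an alkylammonium ion.
Step 2: A second equivalent of NH3 removes a proton from the N, giving the neutral product.
Total: 2 elementary steps.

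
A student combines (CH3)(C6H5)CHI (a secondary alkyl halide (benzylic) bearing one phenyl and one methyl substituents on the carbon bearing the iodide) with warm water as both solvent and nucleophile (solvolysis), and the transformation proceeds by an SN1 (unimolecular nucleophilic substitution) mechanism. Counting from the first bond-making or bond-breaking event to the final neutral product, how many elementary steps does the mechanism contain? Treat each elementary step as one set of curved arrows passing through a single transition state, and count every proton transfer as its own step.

3

Step 1: Rate-determining heterolysis of the C–I bond gives I⁻ and a secondary carbocation.
(No 1,2-shift: no single shift to an adjacent carbon would give a more stable cation.)
Step 2: H2O donates an oxygen lone pair into the empty p orbital of the cation, giving a protonated alcohol (an oxonium ion).
Step 3: Proton transfer from the O–H of the oxonium ion to a solvent molecule delivers the neutral alcohol.
Total: 3 elementary steps.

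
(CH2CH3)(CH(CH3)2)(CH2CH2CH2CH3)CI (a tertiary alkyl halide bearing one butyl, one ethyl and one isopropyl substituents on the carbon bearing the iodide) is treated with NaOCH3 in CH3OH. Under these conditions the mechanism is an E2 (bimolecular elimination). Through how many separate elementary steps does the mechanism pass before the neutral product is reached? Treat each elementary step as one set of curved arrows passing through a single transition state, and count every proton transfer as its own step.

Step 1: Concerted anti-periplanar elimination: CH3O⁻ abstracts a β-H while I⁻ leaves, and the C–H electrons become the new C=C π bond — all in a single transition state.
Total: 1 elementary step.

1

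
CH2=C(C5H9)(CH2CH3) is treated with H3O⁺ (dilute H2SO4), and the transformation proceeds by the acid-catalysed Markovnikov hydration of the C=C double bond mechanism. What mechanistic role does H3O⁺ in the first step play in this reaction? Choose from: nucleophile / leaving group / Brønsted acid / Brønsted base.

Step 1: Protonation of the alkene by H3O⁺: the π bond acts as the nucleophile and picks up H⁺, giving the more stable (Markovnikov) tertiary carbocation. H2O is released.
H3O⁺ in the first step donates a proton in a proton-transfer step — a Brønsted acid.

Brønsted acid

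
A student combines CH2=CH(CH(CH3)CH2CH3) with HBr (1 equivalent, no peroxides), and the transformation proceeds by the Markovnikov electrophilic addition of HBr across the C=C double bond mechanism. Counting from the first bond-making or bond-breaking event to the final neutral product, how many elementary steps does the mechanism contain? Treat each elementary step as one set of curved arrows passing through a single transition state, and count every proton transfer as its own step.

Step 1: Electrophilic addition begins with the π(C=C) electrons forming a bond to the proton of HBr. Following Markovnikov's rule, the resulting cation is secondary. The H–Br bond breaks heterolytically, releasing Br⁻.
Step 2: Carbocation rearrangement: a 1,2-hydride shift from the adjacent sec-butyl carbon converts the initially-formed secondary cation into the more stable tertiary cation.
Step 3: Nucleophilic attack by Br⁻ on the carbocation completes the addition, giving R–Br.
Total: 3 elementary steps.

3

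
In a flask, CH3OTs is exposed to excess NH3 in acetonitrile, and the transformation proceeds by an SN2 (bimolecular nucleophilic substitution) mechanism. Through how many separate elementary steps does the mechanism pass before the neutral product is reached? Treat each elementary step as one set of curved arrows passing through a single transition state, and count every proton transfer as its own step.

Step 1: A lone pair on the N of NH3 attacks the α-carbon from the back side while the C–O bond breaks; both bonding electrons leave with TsO⁻. The product of this concerted step is an alkylammonium ion.
Step 2: A second equivalent of NH3 removes a proton from the N, giving the neutral product.
Total: 2 elementary steps.

2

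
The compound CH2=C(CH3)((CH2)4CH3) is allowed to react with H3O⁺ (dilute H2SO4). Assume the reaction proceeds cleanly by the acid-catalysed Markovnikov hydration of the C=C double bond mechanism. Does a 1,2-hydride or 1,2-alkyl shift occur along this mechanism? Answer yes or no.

The first-formed carbocation is tertiary.
No single 1,2-shift to an adjacent carbon would produce a more-substituted cation than the one already present, so no rearrangement occurs.

no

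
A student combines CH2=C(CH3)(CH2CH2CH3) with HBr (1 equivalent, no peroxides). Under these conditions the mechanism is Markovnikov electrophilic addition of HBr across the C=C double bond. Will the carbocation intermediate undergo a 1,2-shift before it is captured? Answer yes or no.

The first-formed carbocation is tertiary.
No single 1,2-shift to an adjacent carbon would produce a more-substituted cation than the one already present, so no rearrangement occurs.

no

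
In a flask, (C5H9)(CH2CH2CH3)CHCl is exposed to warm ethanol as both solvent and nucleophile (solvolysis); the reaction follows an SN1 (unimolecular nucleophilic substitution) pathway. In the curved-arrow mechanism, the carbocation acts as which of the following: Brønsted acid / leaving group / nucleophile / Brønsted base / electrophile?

electrophile

Step 3: A lone pair on the oxygen of CH3CH2OH attacks the carbocation, forming a new C–O σ-bond and an oxonium ion.
The carbocation accepts an electron pair into an empty or π* orbital — it is the electrophile.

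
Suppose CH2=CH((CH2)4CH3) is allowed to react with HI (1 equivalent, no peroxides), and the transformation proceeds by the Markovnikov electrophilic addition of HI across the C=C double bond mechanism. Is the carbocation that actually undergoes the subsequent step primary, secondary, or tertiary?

Step 1: Protonation of the alkene by HI: the π bond acts as the nucleophile and picks up H⁺, giving the more stable (Markovnikov) secondary carbocation. The H–I bond breaks heterolytically, releasing I⁻.
No single 1,2-shift to an adjacent carbon would give a more-substituted cation, so no rearrangement occurs.

secondary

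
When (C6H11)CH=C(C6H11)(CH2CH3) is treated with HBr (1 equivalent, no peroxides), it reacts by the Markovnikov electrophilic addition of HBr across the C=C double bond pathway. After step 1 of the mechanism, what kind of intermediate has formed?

tertiary carbocation

Step 1: Electrophilic addition begins with the π(C=C) electrons forming a bond to the proton of HBr. Following Markovnikov's rule, the resulting cation is tertiary. The H–Br bond breaks heterolytically, releasing Br⁻.
After step 1 the species present is a tertiary carbocation.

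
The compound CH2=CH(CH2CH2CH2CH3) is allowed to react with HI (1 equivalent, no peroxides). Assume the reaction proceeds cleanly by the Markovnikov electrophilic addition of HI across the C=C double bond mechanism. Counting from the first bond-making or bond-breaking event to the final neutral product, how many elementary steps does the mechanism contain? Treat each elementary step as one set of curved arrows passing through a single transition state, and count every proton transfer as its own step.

2

Step 1: Protonation of the alkene by HI: the π bond acts as the nucleophile and picks up H⁺, giving the more stable (Markovnikov) secondary carbocation. The H–I bond breaks heterolytically, releasing I⁻.
(No 1,2-shift: no single shift to an adjacent carbon would give a more stable cation.)
Step 2: I⁻ captures the cation: a lone pair on I⁻ fills the empty p orbital, producing the alkyl halide product.
Total: 2 elementary steps.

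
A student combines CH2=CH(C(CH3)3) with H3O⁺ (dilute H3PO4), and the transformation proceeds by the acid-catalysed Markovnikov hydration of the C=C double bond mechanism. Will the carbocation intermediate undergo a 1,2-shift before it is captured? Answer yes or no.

The first-formed carbocation is secondary.
The adjacent tert-butyl carbon has no hydrogen but bears methyl groups; migration of one methyl with its bonding pair (a 1,2-methyl shift) places the charge on a tertiary centre.
Tertiary is more stable than secondary, so the shift occurs.

yes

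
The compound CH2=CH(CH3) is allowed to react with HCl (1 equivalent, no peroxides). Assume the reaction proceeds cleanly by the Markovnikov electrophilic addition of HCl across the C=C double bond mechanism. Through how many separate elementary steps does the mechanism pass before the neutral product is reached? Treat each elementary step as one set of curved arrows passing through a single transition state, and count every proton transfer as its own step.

Step 1: Protonation of the alkene by HCl: the π bond acts as the nucleophile and picks up H⁺, giving the more stable (Markovnikov) secondary carbocation. The H–Cl bond breaks heterolytically, releasing Cl⁻.
(No 1,2-shift: no single shift to an adjacent carbon would give a more stable cation.)
Step 2: Nucleophilic attack by Cl⁻ on the carbocation completes the addition, giving R–Cl.
Total: 2 elementary steps.

2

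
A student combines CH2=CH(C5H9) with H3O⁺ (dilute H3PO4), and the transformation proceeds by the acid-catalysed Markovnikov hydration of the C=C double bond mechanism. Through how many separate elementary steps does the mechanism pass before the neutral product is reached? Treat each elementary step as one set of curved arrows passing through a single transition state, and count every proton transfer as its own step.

4

Step 1: Electrophilic addition begins with the π(C=C) electrons forming a bond to the proton of H3O⁺. Following Markovnikov's rule, the resulting cation is secondary. H2O is released.
Step 2: A hydride (H with its bonding pair) migrates from the adjacent cyclopentyl carbon to the cationic centre — a 1,2-hydride shift — upgrading the secondary cation to a tertiary one.
Step 3: Water acts as the nucleophile: an oxygen lone pair bonds to the cationic carbon, giving an oxonium-ion intermediate.
Step 4: H2O removes a proton from the oxonium oxygen, regenerating H3O⁺ and giving the neutral alcohol.
Total: 4 elementary steps.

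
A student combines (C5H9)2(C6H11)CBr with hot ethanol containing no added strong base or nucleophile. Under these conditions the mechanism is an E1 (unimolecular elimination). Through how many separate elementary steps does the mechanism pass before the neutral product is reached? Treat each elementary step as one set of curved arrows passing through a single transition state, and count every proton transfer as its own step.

2

Step 1: Ionisation: the C–Br σ-bond cleaves heterolytically; both bonding electrons depart with Br⁻, leaving a tertiary carbocation at the α-carbon.
(No 1,2-shift: no single shift to an adjacent carbon would give a more stable cation.)
Step 2: An ethanol molecule (solvent) deprotonates a β-carbon; as the C–H bond breaks, those electrons form the new alkene π bond.
Total: 2 elementary steps.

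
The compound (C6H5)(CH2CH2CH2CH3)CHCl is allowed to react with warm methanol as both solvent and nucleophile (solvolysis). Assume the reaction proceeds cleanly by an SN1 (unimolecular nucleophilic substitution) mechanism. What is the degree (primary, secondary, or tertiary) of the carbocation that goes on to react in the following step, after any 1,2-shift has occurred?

Step 1: Rate-determining heterolysis of the C–Cl bond gives Cl⁻ and a secondary carbocation.
No single 1,2-shift to an adjacent carbon would give a more-substituted cation, so no rearrangement occurs.

secondary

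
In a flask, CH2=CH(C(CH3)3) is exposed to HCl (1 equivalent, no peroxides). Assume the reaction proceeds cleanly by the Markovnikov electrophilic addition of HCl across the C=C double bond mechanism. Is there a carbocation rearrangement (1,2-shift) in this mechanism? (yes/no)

yes

The first-formed carbocation is secondary.
The adjacent tert-butyl carbon has no hydrogen but bears methyl groups; migration of one methyl with its bonding pair (a 1,2-methyl shift) places the charge on a tertiary centre.
Tertiary is more stable than secondary, so the shift occurs.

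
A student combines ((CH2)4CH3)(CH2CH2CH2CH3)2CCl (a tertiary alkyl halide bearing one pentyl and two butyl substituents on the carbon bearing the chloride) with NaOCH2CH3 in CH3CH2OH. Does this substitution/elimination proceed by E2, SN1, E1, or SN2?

Conditions: a strong base with a tertiary substrate bearing a β-hydrogen.
These conditions are the textbook signature of the E2 pathway.
A strong (often hindered) base removes a β-H in concert with loss of the leaving group — bimolecular elimination.

E2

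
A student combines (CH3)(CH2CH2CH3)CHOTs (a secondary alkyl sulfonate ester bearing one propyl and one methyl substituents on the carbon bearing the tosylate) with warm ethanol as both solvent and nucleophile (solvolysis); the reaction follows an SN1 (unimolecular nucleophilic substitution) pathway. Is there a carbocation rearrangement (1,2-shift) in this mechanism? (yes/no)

no

The first-formed carbocation is secondary.
No single 1,2-shift to an adjacent carbon would produce a more-substituted cation than the one already present, so no rearrangement occurs.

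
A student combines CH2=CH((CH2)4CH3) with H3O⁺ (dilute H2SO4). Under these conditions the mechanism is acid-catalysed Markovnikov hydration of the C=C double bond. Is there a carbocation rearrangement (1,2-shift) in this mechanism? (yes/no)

no

The first-formed carbocation is secondary.
No single 1,2-shift to an adjacent carbon would produce a more-substituted cation than the one already present, so no rearrangement occurs.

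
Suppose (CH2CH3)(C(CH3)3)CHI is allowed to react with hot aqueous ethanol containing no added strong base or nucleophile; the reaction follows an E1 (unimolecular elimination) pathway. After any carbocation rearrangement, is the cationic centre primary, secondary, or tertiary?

Step 1: Rate-determining heterolysis of the C–I bond gives I⁻ and a secondary carbocation.
Step 2: A methyl group with its bonding pair migrates from the adjacent tert-butyl carbon to the cationic centre — a 1,2-methyl shift — upgrading the secondary cation to a tertiary one.
The cation rearranges from secondary to tertiary via a 1,2-methyl shift from the adjacent tert-butyl carbon; the tertiary cation is what reacts next.

tertiary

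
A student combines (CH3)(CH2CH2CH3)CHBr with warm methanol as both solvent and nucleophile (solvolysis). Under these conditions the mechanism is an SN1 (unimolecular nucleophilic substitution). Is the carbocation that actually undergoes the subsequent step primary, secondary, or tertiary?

Step 1: Ionisation: the C–Br σ-bond cleaves heterolytically; both bonding electrons depart with Br⁻, leaving a secondary carbocation at the α-carbon.
No single 1,2-shift to an adjacent carbon would give a more-substituted cation, so no rearrangement occurs.

secondary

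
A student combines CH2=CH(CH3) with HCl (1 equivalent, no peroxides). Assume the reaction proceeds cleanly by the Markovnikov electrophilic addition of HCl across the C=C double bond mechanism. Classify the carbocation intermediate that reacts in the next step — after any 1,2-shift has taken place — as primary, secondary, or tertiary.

secondary

Step 1: The π electrons of the C=C bond attack a proton of HCl; Markovnikov addition places the new C–H on the less-substituted alkene carbon, so the positive charge ends up on the more-substituted carbon — a secondary carbocation. The H–Cl bond breaks heterolytically, releasing Cl⁻.
No single 1,2-shift to an adjacent carbon would give a more-substituted cation, so no rearrangement occurs.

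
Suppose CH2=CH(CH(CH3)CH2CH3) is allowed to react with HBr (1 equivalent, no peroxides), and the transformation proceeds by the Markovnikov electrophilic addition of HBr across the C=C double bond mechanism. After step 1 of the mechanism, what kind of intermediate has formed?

secondary carbocation

Step 1: Protonation of the alkene by HBr: the π bond acts as the nucleophile and picks up H⁺, giving the more stable (Markovnikov) secondary carbocation. The H–Br bond breaks heterolytically, releasing Br⁻.
After step 1 the species present is a secondary carbocation.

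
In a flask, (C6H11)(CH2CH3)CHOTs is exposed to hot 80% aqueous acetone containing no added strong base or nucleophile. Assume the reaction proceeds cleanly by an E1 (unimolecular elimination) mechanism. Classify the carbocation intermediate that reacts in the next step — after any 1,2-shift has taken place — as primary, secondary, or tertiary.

tertiary

Step 1: The C–O bond breaks with both electrons going to the tosylate; TsO⁻ leaves and a secondary carbocation remains.
Step 2: A hydride (H with its bonding pair) migrates from the adjacent cyclohexyl carbon to the cationic centre — a 1,2-hydride shift — upgrading the secondary cation to a tertiary one.
The cation rearranges from secondary to tertiary via a 1,2-hydride shift from the adjacent cyclohexyl carbon; the tertiary cation is what reacts next.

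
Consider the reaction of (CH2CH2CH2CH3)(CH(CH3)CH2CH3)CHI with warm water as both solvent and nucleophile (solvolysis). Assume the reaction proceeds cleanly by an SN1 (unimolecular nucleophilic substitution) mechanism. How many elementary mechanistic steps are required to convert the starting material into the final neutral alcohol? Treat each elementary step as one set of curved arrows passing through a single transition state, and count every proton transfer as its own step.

Step 1: Ionisation: the C–I σ-bond cleaves heterolytically; both bonding electrons depart with I⁻, leaving a secondary carbocation at the α-carbon.
Step 2: A 1,2-hydride shift from the adjacent sec-butyl carbon moves the positive charge from the secondary centre to an adjacent carbon, generating a more stable tertiary carbocation.
Step 3: H2O donates an oxygen lone pair into the empty p orbital of the cation, giving a protonated alcohol (an oxonium ion).
Step 4: Deprotonation of the oxonium oxygen by solvent water yields the neutral alcohol.
Total: 4 elementary steps.

4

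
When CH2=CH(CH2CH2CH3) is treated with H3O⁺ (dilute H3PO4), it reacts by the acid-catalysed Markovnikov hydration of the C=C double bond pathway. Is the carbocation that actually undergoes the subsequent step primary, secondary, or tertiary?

secondary

Step 1: The π electrons of the C=C bond attack a proton of H3O⁺; Markovnikov addition places the new C–H on the less-substituted alkene carbon, so the positive charge ends up on the more-substituted carbon — a secondary carbocation. H2O is released.
No single 1,2-shift to an adjacent carbon would give a more-substituted cation, so no rearrangement occurs.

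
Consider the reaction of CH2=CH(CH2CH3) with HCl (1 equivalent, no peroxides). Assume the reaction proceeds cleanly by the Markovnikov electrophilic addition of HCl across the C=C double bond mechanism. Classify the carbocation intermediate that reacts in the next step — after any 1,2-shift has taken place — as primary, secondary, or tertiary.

secondary

Step 1: The π electrons of the C=C bond attack a proton of HCl; Markovnikov addition places the new C–H on the less-substituted alkene carbon, so the positive charge ends up on the more-substituted carbon — a secondary carbocation. The H–Cl bond breaks heterolytically, releasing Cl⁻.
No single 1,2-shift to an adjacent carbon would give a more-substituted cation, so no rearrangement occurs.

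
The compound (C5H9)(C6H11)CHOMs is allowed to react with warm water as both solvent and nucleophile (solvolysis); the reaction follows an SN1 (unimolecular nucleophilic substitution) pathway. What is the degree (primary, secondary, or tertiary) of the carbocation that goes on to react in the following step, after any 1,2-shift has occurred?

Step 1: The C–O bond breaks with both electrons going to the mesylate; MsO⁻ leaves and a secondary carbocation remains.
Step 2: Carbocation rearrangement: a 1,2-hydride shift from the adjacent cyclohexyl carbon converts the initially-formed secondary cation into the more stable tertiary cation.
The cation rearranges from secondary to tertiary via a 1,2-hydride shift from the adjacent cyclohexyl carbon; the tertiary cation is what reacts next.

tertiary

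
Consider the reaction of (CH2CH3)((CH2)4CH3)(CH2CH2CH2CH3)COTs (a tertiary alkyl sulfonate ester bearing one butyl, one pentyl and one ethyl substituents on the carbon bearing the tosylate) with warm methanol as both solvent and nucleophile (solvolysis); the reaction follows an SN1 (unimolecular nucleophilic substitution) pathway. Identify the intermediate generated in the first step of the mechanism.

tertiary carbocation

Step 1: Unassisted departure of TsO⁻ (taking the C–O bonding pair) generates a tertiary carbocation.
After step 1 the species present is a tertiary carbocation.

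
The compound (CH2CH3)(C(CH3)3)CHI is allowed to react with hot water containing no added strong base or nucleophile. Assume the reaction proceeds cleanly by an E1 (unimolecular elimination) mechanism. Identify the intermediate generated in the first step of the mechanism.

Step 1: Ionisation: the C–I σ-bond cleaves heterolytically; both bonding electrons depart with I⁻, leaving a secondary carbocation at the α-carbon.
After step 1 the species present is a secondary carbocation.

secondary carbocation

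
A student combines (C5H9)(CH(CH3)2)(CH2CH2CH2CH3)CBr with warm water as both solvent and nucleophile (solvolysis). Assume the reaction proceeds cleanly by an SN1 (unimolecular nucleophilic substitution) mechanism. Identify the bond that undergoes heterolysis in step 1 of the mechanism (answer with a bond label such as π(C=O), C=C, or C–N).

C–Br

Step 1: The C–Br bond breaks with both electrons going to the bromide; Br⁻ leaves and a tertiary carbocation remains.
The bond broken in this step is the C–Br bond.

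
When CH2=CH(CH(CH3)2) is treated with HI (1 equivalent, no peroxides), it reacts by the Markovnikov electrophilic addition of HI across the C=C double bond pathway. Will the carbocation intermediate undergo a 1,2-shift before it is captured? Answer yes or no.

yes

The first-formed carbocation is secondary.
The adjacent isopropyl carbon already bears 2 other carbon substituents and has a hydrogen to migrate; after a 1,2-hydride shift from that carbon the positive charge sits on a tertiary centre.
Tertiary is more stable than secondary, so the shift occurs.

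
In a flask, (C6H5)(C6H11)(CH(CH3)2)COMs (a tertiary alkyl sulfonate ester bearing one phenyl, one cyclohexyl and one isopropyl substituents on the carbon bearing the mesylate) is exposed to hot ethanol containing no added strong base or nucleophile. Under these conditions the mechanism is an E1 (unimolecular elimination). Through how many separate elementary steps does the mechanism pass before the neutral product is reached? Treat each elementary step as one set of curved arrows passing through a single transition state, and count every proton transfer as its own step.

Step 1: Rate-determining heterolysis of the C–O bond gives MsO⁻ and a tertiary carbocation.
(No 1,2-shift: no single shift to an adjacent carbon would give a more stable cation.)
Step 2: An ethanol molecule (solvent) deprotonates a β-carbon; as the C–H bond breaks, those electrons form the new alkene π bond.
Total: 2 elementary steps.

2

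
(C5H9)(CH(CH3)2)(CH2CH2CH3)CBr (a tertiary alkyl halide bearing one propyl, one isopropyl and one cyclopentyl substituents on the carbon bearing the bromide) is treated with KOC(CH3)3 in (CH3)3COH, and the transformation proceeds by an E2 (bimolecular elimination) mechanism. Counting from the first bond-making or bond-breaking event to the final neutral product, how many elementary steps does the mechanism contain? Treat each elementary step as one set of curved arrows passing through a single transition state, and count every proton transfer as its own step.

1

Step 1: The strong base (CH3)3CO⁻ removes a β-hydrogen; in the same concerted event the electrons of the breaking C–H bond form the new π(C=C) bond and the C–Br σ-bond breaks, expelling Br⁻. Anti-periplanar geometry; one transition state.
Total: 1 elementary step.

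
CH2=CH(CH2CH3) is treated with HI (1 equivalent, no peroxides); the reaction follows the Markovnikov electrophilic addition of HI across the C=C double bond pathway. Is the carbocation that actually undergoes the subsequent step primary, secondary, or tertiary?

secondary

Step 1: The π electrons of the C=C bond attack a proton of HI; Markovnikov addition places the new C–H on the less-substituted alkene carbon, so the positive charge ends up on the more-substituted carbon — a secondary carbocation. The H–I bond breaks heterolytically, releasing I⁻.
No single 1,2-shift to an adjacent carbon would give a more-substituted cation, so no rearrangement occurs.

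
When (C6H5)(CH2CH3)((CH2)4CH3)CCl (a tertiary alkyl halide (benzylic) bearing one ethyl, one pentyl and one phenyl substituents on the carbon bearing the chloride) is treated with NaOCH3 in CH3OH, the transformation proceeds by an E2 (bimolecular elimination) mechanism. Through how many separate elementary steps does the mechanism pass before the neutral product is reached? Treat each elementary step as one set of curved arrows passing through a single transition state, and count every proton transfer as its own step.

Step 1: The strong base CH3O⁻ removes a β-hydrogen; in the same concerted event the electrons of the breaking C–H bond form the new π(C=C) bond and the C–Cl σ-bond breaks, expelling Cl⁻. Anti-periplanar geometry; one transition state.
Total: 1 elementary step.

1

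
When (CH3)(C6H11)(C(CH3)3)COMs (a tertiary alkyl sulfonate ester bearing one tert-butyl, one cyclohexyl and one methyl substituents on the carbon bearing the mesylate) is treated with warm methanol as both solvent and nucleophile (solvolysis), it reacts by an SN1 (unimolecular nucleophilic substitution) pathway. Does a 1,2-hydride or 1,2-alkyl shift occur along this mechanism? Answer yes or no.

no

The first-formed carbocation is tertiary.
No single 1,2-shift to an adjacent carbon would produce a more-substituted cation than the one already present, so no rearrangement occurs.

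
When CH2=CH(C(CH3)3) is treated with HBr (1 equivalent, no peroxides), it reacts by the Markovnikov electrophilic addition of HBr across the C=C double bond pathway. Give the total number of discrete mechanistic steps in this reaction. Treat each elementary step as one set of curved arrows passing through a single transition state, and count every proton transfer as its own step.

3

Step 1: Protonation of the alkene by HBr: the π bond acts as the nucleophile and picks up H⁺, giving the more stable (Markovnikov) secondary carbocation. The H–Br bond breaks heterolytically, releasing Br⁻.
Step 2: A 1,2-methyl shift from the adjacent tert-butyl carbon moves the positive charge from the secondary centre to an adjacent carbon, generating a more stable tertiary carbocation.
Step 3: Br⁻ captures the cation: a lone pair on Br⁻ fills the empty p orbital, producing the alkyl halide product.
Total: 3 elementary steps.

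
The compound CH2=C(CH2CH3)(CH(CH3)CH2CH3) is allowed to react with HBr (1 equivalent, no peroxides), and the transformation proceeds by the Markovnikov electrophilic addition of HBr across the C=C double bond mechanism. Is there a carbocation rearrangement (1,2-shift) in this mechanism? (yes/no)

no

The first-formed carbocation is tertiary.
No single 1,2-shift to an adjacent carbon would produce a more-substituted cation than the one already present, so no rearrangement occurs.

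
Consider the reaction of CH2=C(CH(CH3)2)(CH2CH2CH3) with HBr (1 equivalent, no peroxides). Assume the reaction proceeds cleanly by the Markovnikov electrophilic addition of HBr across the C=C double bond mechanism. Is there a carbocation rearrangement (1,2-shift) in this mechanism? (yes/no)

The first-formed carbocation is tertiary.
No single 1,2-shift to an adjacent carbon would produce a more-substituted cation than the one already present, so no rearrangement occurs.

no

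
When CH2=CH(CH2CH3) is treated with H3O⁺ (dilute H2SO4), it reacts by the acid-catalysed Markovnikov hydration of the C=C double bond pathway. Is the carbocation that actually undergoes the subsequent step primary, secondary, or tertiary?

Step 1: Electrophilic addition begins with the π(C=C) electrons forming a bond to the proton of H3O⁺. Following Markovnikov's rule, the resulting cation is secondary. H2O is released.
No single 1,2-shift to an adjacent carbon would give a more-substituted cation, so no rearrangement occurs.

secondary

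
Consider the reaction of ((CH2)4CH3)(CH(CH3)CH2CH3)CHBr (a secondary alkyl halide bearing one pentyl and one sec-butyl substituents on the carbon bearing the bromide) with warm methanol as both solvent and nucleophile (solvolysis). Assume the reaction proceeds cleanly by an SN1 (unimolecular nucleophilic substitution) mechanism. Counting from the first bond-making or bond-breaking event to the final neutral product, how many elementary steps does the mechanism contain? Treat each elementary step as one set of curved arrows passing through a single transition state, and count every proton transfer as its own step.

Step 1: Unassisted departure of Br⁻ (taking the C–Br bonding pair) generates a secondary carbocation.
Step 2: A hydride (H with its bonding pair) migrates from the adjacent sec-butyl carbon to the cationic centre — a 1,2-hydride shift — upgrading the secondary cation to a tertiary one.
Step 3: A lone pair on the oxygen of CH3OH attacks the carbocation, forming a new C–O σ-bond and an oxonium ion.
Step 4: Deprotonation of the oxonium oxygen by solvent methanol yields the neutral ether.
Total: 4 elementary steps.

4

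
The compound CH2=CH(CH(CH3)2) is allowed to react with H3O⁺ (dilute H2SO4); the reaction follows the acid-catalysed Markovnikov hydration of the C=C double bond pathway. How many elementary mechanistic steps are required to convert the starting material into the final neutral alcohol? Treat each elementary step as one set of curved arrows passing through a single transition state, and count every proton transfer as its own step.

Step 1: Protonation of the alkene by H3O⁺: the π bond acts as the nucleophile and picks up H⁺, giving the more stable (Markovnikov) secondary carbocation. H2O is released.
Step 2: A hydride (H with its bonding pair) migrates from the adjacent isopropyl carbon to the cationic centre — a 1,2-hydride shift — upgrading the secondary cation to a tertiary one.
Step 3: Water acts as the nucleophile: an oxygen lone pair bonds to the cationic carbon, giving an oxonium-ion intermediate.
Step 4: Deprotonation of the oxonium ion by a water molecule delivers the neutral alcohol and regenerates the acid catalyst.
Total: 4 elementary steps.

4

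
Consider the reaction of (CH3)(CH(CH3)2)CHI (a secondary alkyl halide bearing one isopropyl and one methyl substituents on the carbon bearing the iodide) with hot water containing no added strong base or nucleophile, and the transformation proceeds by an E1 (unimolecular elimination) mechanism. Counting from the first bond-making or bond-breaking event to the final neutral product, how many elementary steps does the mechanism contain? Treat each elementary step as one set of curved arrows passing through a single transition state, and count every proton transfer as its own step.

Step 1: Rate-determining heterolysis of the C–I bond gives I⁻ and a secondary carbocation.
Step 2: A hydride (H with its bonding pair) migrates from the adjacent isopropyl carbon to the cationic centre — a 1,2-hydride shift — upgrading the secondary cation to a tertiary one.
Step 3: Loss of a β-proton to a water molecule of the solvent: the C–H bonding pair collapses toward the cationic carbon to form the C=C π bond, yielding the alkene.
Total: 3 elementary steps.

3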